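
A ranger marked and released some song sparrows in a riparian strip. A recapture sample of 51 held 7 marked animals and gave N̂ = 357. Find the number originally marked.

M = 49

From N = M·C/R: M = N·R / C = 357·7 / 51 = 2499 / 51 = 49.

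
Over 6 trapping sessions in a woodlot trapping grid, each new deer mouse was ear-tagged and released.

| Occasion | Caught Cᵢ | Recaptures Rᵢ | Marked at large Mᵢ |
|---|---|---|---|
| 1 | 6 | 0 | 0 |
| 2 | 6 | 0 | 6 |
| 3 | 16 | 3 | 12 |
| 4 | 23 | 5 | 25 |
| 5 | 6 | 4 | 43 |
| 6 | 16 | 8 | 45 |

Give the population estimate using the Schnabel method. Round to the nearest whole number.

Σ MᵢCᵢ = 0·6 + 6·6 + 12·16 + 25·23 + 43·6 + 45·16 = 0 + 36 + 192 + 575 + 258 + 720 = 1781
Σ Rᵢ = 0 + 0 + 3 + 5 + 4 + 8 = 20
N̂ = 1781 / 20 ≈ 89.0 → 89

N ≈ 89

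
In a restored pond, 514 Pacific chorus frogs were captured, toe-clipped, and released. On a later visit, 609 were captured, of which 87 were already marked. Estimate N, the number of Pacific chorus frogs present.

N = 3598

If marked individuals mix randomly, R/C ≈ M/N, giving N ≈ M·C/R.
N = (514 × 609) / 87 = 313026 / 87 = 3598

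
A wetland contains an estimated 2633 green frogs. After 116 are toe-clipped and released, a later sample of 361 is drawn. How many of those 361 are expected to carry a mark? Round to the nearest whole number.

expected recaptures ≈ 16

The marked fraction of the population is 116/2633, so in a sample of 361 expect C·(M/N) marked.
E[R] = 116 × 361 / 2633 = 41876 / 2633 ≈ 15.9 → 16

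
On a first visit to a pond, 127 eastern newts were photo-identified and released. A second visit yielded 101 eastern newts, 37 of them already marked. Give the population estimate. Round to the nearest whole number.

Lincoln-Petersen assumes M/N = R/C, so N = M·C / R.
N = (127 × 101) / 37 = 12827 / 37 ≈ 346.7 → 347

N ≈ 347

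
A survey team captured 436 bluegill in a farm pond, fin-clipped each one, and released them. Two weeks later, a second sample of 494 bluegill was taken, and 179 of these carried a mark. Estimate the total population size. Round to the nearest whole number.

N ≈ 1203

N = (436 × 494) / 179 = 215384 / 179 ≈ 1203.3 → 1203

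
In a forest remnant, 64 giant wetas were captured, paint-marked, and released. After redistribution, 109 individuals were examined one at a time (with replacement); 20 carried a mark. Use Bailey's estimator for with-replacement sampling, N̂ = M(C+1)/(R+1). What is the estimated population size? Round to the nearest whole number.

N ≈ 335

N̂ = 64·(109+1)/(20+1) = 64·110/21 = 7040/21 ≈ 335.2 → 335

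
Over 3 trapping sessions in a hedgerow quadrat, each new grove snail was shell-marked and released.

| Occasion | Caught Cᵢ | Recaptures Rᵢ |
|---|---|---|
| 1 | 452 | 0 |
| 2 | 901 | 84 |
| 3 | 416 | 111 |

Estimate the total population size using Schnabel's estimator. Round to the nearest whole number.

Marked at large before each occasion: Mᵢ = Σⱼ<ᵢ (Cⱼ − Rⱼ) → M1=0, M2=452, M3=1269
Σ MᵢCᵢ = 0·452 + 452·901 + 1269·416 = 0 + 407252 + 527904 = 935156
Σ Rᵢ = 0 + 84 + 111 = 195
N̂ = 935156 / 195 ≈ 4795.7 → 4796

N ≈ 4796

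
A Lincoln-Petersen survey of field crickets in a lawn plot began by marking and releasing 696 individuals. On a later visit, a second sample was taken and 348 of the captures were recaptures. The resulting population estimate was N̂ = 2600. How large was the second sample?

C = 1300

From N = M·C/R: C = N·R / M = 2600·348 / 696 = 904800 / 696 = 1300.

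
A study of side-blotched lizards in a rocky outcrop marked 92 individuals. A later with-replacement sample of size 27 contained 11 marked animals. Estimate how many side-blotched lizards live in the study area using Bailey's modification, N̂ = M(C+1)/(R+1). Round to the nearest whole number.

N ≈ 215

N̂ = 92·(27+1)/(11+1) = 92·28/12 = 2576/12 ≈ 214.7 → 215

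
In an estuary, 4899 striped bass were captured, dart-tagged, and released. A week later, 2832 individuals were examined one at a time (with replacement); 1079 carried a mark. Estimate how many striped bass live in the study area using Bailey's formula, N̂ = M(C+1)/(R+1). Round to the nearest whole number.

N ≈ 12,851

N̂ = 4899·(2832+1)/(1079+1) = 4899·2833/1080 = 13878867/1080 ≈ 12850.8 → 12851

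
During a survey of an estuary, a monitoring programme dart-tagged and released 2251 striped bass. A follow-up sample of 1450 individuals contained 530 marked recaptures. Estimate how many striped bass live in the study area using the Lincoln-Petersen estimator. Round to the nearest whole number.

N ≈ 6158

If marked individuals mix randomly, R/C ≈ M/N, giving N ≈ M·C/R.
N = (2251 × 1450) / 530 = 3263950 / 530 ≈ 6158.4 → 6158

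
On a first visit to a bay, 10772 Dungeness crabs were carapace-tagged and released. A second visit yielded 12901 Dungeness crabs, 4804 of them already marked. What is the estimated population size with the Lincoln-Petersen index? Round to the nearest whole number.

N ≈ 28,928

If marked individuals mix randomly, R/C ≈ M/N, giving N ≈ M·C/R.
N = (10772 × 12901) / 4804 = 138969572 / 4804 ≈ 28927.9 → 28928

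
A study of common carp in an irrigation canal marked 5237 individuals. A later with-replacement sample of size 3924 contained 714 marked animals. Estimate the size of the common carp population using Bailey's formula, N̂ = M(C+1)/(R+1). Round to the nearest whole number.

N̂ = 5237·(3924+1)/(714+1) = 5237·3925/715 = 20555225/715 ≈ 28748.6 → 28749

N ≈ 28,749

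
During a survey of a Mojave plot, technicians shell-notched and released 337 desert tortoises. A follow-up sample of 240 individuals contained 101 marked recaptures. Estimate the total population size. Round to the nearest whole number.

N ≈ 801

If marked individuals mix randomly, R/C ≈ M/N, giving N ≈ M·C/R.
N = (337 × 240) / 101 = 80880 / 101 ≈ 800.8 → 801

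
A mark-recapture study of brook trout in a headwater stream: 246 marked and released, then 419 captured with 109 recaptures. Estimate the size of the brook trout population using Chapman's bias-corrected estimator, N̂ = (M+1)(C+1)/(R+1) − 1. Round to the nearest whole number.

N ≈ 942

N̂ = (246+1)(419+1)/(109+1) − 1 = 247·420/110 − 1
= 103740/110 − 1 ≈ 943.1 − 1 ≈ 942.1 → 942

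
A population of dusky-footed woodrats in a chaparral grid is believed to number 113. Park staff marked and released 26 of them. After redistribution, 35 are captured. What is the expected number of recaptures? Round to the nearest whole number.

expected recaptures ≈ 8

Expected recaptures E[R] = M·C / N.
E[R] = 26 × 35 / 113 = 910 / 113 ≈ 8.1 → 8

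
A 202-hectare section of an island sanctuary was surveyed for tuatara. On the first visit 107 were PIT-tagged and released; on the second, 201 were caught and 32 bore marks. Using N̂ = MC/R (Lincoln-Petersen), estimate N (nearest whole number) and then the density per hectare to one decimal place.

N̂ = 107·201/32 = 21507/32 ≈ 672.1 → 672
Density = N̂ / area = 672 / 202 ≈ 3.33 → 3.3 per hectare

density ≈ 3.3 tuatara per hectare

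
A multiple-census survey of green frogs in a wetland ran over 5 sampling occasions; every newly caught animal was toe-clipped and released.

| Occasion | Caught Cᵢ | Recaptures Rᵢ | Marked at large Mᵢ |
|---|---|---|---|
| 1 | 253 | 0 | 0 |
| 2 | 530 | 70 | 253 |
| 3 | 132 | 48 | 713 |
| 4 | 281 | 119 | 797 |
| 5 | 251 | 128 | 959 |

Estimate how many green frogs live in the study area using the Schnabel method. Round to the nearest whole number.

N ≈ 1898

Σ MᵢCᵢ = 0·253 + 253·530 + 713·132 + 797·281 + 959·251 = 0 + 134090 + 94116 + 223957 + 240709 = 692872
Σ Rᵢ = 0 + 70 + 48 + 119 + 128 = 365
N̂ = 692872 / 365 ≈ 1898.3 → 1898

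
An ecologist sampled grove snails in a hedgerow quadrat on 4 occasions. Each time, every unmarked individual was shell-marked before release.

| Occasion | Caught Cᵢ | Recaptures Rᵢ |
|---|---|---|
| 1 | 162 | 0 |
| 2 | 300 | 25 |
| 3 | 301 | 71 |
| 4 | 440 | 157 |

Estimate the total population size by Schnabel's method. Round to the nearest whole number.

Marked at large before each occasion: Mᵢ = Σⱼ<ᵢ (Cⱼ − Rⱼ) → M1=0, M2=162, M3=437, M4=667
Σ MᵢCᵢ = 0·162 + 162·300 + 437·301 + 667·440 = 0 + 48600 + 131537 + 293480 = 473617
Σ Rᵢ = 0 + 25 + 71 + 157 = 253
N̂ = 473617 / 253 ≈ 1872.0 → 1872

N ≈ 1872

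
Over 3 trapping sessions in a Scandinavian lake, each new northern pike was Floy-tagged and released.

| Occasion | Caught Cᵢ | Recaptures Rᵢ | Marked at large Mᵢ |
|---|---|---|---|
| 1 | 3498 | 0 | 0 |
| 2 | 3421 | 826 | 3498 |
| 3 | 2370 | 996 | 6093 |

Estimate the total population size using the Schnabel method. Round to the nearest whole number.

N ≈ 14,493

Σ MᵢCᵢ = 0·3498 + 3498·3421 + 6093·2370 = 0 + 11966658 + 14440410 = 26407068
Σ Rᵢ = 0 + 826 + 996 = 1822
N̂ = 26407068 / 1822 ≈ 14493.45 → 14493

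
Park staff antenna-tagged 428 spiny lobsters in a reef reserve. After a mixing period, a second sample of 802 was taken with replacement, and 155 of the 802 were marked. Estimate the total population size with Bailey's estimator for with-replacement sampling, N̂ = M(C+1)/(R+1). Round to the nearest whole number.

N̂ = 428·(802+1)/(155+1) = 428·803/156 = 343684/156 ≈ 2203.1 → 2203

N ≈ 2203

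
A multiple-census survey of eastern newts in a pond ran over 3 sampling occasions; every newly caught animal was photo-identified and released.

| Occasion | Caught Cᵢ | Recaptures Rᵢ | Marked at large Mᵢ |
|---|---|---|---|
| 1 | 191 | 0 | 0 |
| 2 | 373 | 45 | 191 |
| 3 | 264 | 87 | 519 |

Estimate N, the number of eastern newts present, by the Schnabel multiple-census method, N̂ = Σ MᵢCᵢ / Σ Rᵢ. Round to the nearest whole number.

Σ MᵢCᵢ = 0·191 + 191·373 + 519·264 = 0 + 71243 + 137016 = 208259
Σ Rᵢ = 0 + 45 + 87 = 132
N̂ = 208259 / 132 ≈ 1577.7 → 1578

N ≈ 1578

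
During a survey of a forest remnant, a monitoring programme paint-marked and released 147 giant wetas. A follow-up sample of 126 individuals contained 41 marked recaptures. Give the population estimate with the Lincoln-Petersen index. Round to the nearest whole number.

N = (147 × 126) / 41 = 18522 / 41 ≈ 451.8 → 452

N ≈ 452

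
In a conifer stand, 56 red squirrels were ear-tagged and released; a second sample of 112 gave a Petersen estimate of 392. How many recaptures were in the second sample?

R = 16

From N = M·C/R: R = M·C / N = 56·112 / 392 = 6272 / 392 = 16.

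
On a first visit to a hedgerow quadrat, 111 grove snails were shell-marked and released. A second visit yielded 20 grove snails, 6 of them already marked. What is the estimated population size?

N = 370

Lincoln-Petersen assumes M/N = R/C, so N = M·C / R.
N = (111 × 20) / 6 = 2220 / 6 = 370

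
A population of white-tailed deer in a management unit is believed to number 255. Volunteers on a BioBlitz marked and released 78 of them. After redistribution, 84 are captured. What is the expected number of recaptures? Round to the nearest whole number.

Expected recaptures E[R] = M·C / N.
E[R] = 78 × 84 / 255 = 6552 / 255 ≈ 25.7 → 26

expected recaptures ≈ 26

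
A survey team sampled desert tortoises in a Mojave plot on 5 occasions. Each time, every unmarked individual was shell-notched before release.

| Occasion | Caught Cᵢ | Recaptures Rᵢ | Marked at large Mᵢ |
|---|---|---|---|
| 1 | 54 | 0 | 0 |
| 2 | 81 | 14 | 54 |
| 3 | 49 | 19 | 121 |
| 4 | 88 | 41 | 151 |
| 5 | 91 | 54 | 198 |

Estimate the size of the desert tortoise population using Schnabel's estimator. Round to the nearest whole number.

N ≈ 325

Σ MᵢCᵢ = 0·54 + 54·81 + 121·49 + 151·88 + 198·91 = 0 + 4374 + 5929 + 13288 + 18018 = 41609
Σ Rᵢ = 0 + 14 + 19 + 41 + 54 = 128
N̂ = 41609 / 128 ≈ 325.1 → 325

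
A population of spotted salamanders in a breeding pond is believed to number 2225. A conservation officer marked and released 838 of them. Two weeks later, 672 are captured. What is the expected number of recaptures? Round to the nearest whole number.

expected recaptures ≈ 253

The marked fraction of the population is 838/2225, so in a sample of 672 expect C·(M/N) marked.
E[R] = 838 × 672 / 2225 = 563136 / 2225 ≈ 253.1 → 253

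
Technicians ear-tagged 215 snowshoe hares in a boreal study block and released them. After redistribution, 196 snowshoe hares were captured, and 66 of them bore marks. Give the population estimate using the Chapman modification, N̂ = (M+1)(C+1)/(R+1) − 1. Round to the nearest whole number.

N̂ = (215+1)(196+1)/(66+1) − 1 = 216·197/67 − 1
= 42552/67 − 1 ≈ 635.1 − 1 ≈ 634.1 → 634

N ≈ 634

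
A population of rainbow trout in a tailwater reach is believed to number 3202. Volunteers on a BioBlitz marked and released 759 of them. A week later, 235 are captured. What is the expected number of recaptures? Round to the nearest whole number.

The marked fraction of the population is 759/3202, so in a sample of 235 expect C·(M/N) marked.
E[R] = 759 × 235 / 3202 = 178365 / 3202 ≈ 55.7 → 56

expected recaptures ≈ 56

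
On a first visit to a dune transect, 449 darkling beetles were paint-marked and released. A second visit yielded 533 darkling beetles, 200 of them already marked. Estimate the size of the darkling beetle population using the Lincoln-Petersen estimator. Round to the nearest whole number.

N ≈ 1197

The marked fraction in the recapture sample should equal the marked fraction in the population: 200/533 = 449/N.
N = (449 × 533) / 200 = 239317 / 200 ≈ 1196.6 → 1197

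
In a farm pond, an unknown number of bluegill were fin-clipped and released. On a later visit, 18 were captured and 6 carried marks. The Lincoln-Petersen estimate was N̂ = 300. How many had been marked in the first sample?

M = 100

From N = M·C/R: M = N·R / C = 300·6 / 18 = 1800 / 18 = 100.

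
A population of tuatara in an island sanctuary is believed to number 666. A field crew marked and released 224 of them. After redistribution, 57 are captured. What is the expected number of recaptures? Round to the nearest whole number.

expected recaptures ≈ 19

Expected recaptures E[R] = M·C / N.
E[R] = 224 × 57 / 666 = 12768 / 666 ≈ 19.2 → 19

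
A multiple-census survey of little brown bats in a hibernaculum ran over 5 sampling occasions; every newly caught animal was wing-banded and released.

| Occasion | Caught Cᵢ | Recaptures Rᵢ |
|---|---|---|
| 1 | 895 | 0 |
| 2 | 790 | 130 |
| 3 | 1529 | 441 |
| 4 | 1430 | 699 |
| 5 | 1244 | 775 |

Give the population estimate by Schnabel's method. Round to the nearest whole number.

N ≈ 5409

Marked at large before each occasion: Mᵢ = Σⱼ<ᵢ (Cⱼ − Rⱼ) → M1=0, M2=895, M3=1555, M4=2643, M5=3374
Σ MᵢCᵢ = 0·895 + 895·790 + 1555·1529 + 2643·1430 + 3374·1244 = 0 + 707050 + 2377595 + 3779490 + 4197256 = 11061391
Σ Rᵢ = 0 + 130 + 441 + 699 + 775 = 2045
N̂ = 11061391 / 2045 ≈ 5409.0 → 5409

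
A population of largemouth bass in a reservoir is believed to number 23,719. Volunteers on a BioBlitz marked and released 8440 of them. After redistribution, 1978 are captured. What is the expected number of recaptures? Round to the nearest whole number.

expected recaptures ≈ 704

The marked fraction of the population is 8440/23719, so in a sample of 1978 expect C·(M/N) marked.
E[R] = 8440 × 1978 / 23719 = 16694320 / 23719 ≈ 703.8 → 704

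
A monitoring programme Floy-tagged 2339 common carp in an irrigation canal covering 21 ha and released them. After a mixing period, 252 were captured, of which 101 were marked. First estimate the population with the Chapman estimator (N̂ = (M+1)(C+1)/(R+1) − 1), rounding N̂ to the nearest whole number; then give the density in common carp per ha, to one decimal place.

N̂ = 2340·253/102 − 1 = 592020/102 − 1 ≈ 5803.1 → 5803
Density = N̂ / area = 5803 / 21 ≈ 276.33 → 276.3 per ha

density ≈ 276.3 common carp per ha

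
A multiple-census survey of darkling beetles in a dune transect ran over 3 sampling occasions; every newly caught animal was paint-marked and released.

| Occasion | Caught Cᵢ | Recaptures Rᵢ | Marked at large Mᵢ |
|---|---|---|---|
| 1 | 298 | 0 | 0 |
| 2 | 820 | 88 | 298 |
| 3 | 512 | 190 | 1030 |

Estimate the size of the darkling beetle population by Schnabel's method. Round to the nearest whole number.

Σ MᵢCᵢ = 0·298 + 298·820 + 1030·512 = 0 + 244360 + 527360 = 771720
Σ Rᵢ = 0 + 88 + 190 = 278
N̂ = 771720 / 278 ≈ 2776.0 → 2776

N ≈ 2776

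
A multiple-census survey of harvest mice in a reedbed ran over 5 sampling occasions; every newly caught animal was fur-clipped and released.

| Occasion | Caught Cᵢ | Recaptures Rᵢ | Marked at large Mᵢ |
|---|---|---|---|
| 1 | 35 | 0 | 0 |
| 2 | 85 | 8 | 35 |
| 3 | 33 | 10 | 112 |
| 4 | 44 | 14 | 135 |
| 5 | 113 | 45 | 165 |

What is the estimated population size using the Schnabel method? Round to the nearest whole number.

N ≈ 406

Σ MᵢCᵢ = 0·35 + 35·85 + 112·33 + 135·44 + 165·113 = 0 + 2975 + 3696 + 5940 + 18645 = 31256
Σ Rᵢ = 0 + 8 + 10 + 14 + 45 = 77
N̂ = 31256 / 77 ≈ 405.9 → 406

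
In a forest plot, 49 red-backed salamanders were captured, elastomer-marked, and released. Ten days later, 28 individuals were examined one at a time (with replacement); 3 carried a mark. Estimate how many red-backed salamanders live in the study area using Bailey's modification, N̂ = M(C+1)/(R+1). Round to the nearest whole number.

N ≈ 355

N̂ = 49·(28+1)/(3+1) = 49·29/4 = 1421/4 ≈ 355.2 → 355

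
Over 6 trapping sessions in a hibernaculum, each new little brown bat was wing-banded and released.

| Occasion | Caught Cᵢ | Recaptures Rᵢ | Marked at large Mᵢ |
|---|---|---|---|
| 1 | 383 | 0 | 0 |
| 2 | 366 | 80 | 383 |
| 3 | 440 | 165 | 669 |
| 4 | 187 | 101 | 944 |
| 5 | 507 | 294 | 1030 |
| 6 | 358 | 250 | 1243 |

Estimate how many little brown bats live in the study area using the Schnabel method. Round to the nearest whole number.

N ≈ 1773

Σ MᵢCᵢ = 0·383 + 383·366 + 669·440 + 944·187 + 1030·507 + 1243·358 = 0 + 140178 + 294360 + 176528 + 522210 + 444994 = 1578270
Σ Rᵢ = 0 + 80 + 165 + 101 + 294 + 250 = 890
N̂ = 1578270 / 890 ≈ 1773.3 → 1773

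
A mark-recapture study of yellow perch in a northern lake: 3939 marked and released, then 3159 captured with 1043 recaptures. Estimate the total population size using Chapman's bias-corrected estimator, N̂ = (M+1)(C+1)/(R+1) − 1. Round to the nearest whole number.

N ≈ 11,925

N̂ = (3939+1)(3159+1)/(1043+1) − 1 = 3940·3160/1044 − 1
= 12450400/1044 − 1 ≈ 11925.7 − 1 ≈ 11924.7 → 11925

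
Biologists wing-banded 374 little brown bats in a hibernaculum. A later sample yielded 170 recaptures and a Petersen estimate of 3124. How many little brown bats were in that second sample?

From N = M·C/R: C = N·R / M = 3124·170 / 374 = 531080 / 374 = 1420.

C = 1420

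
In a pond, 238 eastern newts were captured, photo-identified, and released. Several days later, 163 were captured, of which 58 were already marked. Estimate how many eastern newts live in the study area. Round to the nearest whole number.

N ≈ 669

Lincoln-Petersen assumes M/N = R/C, so N = M·C / R.
N = (238 × 163) / 58 = 38794 / 58 ≈ 668.9 → 669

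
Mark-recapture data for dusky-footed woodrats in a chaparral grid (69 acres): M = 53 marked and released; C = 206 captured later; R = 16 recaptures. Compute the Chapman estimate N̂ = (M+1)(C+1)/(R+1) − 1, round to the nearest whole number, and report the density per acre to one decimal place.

density ≈ 9.5 dusky-footed woodrats per acre

N̂ = 54·207/17 − 1 = 11178/17 − 1 ≈ 656.5 → 657
Density = N̂ / area = 657 / 69 ≈ 9.52 → 9.5 per acre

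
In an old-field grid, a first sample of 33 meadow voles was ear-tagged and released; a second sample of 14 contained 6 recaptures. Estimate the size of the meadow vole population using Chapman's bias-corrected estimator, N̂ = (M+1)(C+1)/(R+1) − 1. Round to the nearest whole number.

N ≈ 72

N̂ = (33+1)(14+1)/(6+1) − 1 = 34·15/7 − 1
= 510/7 − 1 ≈ 72.9 − 1 ≈ 71.9 → 72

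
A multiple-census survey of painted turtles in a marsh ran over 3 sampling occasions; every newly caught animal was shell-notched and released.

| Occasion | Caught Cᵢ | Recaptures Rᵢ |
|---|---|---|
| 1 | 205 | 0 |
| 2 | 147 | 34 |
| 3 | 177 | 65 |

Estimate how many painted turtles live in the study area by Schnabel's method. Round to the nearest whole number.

N ≈ 873

Marked at large before each occasion: Mᵢ = Σⱼ<ᵢ (Cⱼ − Rⱼ) → M1=0, M2=205, M3=318
Σ MᵢCᵢ = 0·205 + 205·147 + 318·177 = 0 + 30135 + 56286 = 86421
Σ Rᵢ = 0 + 34 + 65 = 99
N̂ = 86421 / 99 ≈ 872.9 → 873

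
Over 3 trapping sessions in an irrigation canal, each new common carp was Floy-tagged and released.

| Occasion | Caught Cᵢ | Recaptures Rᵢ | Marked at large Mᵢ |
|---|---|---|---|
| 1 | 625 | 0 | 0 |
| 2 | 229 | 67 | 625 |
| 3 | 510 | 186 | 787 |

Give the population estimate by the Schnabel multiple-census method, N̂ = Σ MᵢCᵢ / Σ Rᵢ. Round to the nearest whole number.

N ≈ 2152

Σ MᵢCᵢ = 0·625 + 625·229 + 787·510 = 0 + 143125 + 401370 = 544495
Σ Rᵢ = 0 + 67 + 186 = 253
N̂ = 544495 / 253 ≈ 2152.2 → 2152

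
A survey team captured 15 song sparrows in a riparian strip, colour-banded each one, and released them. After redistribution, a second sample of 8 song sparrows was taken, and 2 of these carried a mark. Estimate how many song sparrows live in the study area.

N = 60

The marked fraction in the recapture sample should equal the marked fraction in the population: 2/8 = 15/N.
N = (15 × 8) / 2 = 120 / 2 = 60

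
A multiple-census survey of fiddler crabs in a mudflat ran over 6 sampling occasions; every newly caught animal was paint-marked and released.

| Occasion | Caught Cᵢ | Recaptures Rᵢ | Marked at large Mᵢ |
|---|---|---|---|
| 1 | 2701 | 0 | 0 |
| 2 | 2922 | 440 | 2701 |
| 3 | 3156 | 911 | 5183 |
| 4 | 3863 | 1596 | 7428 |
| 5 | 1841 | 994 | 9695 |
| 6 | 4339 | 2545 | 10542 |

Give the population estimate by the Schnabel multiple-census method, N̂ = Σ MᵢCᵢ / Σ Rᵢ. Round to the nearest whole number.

Σ MᵢCᵢ = 0·2701 + 2701·2922 + 5183·3156 + 7428·3863 + 9695·1841 + 10542·4339 = 0 + 7892322 + 16357548 + 28694364 + 17848495 + 45741738 = 116534467
Σ Rᵢ = 0 + 440 + 911 + 1596 + 994 + 2545 = 6486
N̂ = 116534467 / 6486 ≈ 17967.1 → 17967

N ≈ 17,967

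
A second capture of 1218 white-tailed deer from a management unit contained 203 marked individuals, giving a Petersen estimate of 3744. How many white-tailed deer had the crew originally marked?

M = 624

From N = M·C/R: M = N·R / C = 3744·203 / 1218 = 760032 / 1218 = 624.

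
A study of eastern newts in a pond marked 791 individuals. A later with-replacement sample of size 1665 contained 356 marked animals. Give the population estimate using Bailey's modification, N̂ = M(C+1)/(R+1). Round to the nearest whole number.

N ≈ 3691

N̂ = 791·(1665+1)/(356+1) = 791·1666/357 = 1317806/357 ≈ 3691.3 → 3691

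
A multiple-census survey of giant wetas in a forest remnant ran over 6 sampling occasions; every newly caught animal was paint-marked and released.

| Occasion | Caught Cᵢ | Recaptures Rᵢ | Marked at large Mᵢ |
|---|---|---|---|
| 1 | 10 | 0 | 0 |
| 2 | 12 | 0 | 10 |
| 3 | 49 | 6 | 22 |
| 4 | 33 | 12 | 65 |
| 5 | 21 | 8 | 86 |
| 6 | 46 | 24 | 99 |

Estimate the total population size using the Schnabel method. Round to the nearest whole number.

Σ MᵢCᵢ = 0·10 + 10·12 + 22·49 + 65·33 + 86·21 + 99·46 = 0 + 120 + 1078 + 2145 + 1806 + 4554 = 9703
Σ Rᵢ = 0 + 0 + 6 + 12 + 8 + 24 = 50
N̂ = 9703 / 50 ≈ 194.1 → 194

N ≈ 194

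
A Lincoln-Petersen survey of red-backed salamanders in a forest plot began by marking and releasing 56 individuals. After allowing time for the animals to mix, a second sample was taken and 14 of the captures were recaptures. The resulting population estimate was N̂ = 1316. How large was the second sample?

From N = M·C/R: C = N·R / M = 1316·14 / 56 = 18424 / 56 = 329.

C = 329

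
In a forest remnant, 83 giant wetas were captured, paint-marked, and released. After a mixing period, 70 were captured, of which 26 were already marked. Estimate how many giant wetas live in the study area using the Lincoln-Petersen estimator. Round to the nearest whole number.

N ≈ 223

Lincoln-Petersen assumes M/N = R/C, so N = M·C / R.
N = (83 × 70) / 26 = 5810 / 26 ≈ 223.46 → 223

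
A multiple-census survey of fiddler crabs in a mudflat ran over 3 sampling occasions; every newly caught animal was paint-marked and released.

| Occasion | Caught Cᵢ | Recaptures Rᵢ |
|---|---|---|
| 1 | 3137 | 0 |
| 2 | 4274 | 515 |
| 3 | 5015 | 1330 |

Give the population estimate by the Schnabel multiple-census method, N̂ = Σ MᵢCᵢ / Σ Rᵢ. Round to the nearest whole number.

N ≈ 26,011

Marked at large before each occasion: Mᵢ = Σⱼ<ᵢ (Cⱼ − Rⱼ) → M1=0, M2=3137, M3=6896
Σ MᵢCᵢ = 0·3137 + 3137·4274 + 6896·5015 = 0 + 13407538 + 34583440 = 47990978
Σ Rᵢ = 0 + 515 + 1330 = 1845
N̂ = 47990978 / 1845 ≈ 26011.4 → 26011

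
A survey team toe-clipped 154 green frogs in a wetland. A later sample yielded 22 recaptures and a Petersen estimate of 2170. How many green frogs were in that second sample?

From N = M·C/R: C = N·R / M = 2170·22 / 154 = 47740 / 154 = 310.

C = 310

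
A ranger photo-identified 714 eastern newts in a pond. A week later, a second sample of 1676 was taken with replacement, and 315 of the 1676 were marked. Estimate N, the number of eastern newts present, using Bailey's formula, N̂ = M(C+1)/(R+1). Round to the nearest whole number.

N̂ = 714·(1676+1)/(315+1) = 714·1677/316 = 1197378/316 ≈ 3789.2 → 3789

N ≈ 3789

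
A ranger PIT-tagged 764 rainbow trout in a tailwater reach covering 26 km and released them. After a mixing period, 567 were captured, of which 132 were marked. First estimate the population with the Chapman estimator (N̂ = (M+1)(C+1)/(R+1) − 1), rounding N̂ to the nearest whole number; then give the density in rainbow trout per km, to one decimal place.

density ≈ 125.6 rainbow trout per km

N̂ = 765·568/133 − 1 = 434520/133 − 1 ≈ 3266.1 → 3266
Density = N̂ / area = 3266 / 26 ≈ 125.62 → 125.6 per km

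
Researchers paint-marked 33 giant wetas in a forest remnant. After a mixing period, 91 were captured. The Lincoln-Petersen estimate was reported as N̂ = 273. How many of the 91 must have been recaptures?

From N = M·C/R: R = M·C / N = 33·91 / 273 = 3003 / 273 = 11.

R = 11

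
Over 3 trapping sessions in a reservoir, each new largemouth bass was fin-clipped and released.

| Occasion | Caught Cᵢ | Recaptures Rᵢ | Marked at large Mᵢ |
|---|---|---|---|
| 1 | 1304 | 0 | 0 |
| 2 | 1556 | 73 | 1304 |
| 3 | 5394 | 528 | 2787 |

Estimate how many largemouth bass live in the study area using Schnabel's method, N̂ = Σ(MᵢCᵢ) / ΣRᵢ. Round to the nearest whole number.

Σ MᵢCᵢ = 0·1304 + 1304·1556 + 2787·5394 = 0 + 2029024 + 15033078 = 17062102
Σ Rᵢ = 0 + 73 + 528 = 601
N̂ = 17062102 / 601 ≈ 28389.5 → 28390

N ≈ 28,390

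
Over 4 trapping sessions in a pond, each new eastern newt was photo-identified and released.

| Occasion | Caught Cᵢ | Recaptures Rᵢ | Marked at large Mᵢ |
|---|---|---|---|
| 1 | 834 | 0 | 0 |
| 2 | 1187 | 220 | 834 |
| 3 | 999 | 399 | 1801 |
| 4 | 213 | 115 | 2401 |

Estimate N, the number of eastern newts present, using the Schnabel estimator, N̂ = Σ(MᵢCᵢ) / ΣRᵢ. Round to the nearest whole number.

Σ MᵢCᵢ = 0·834 + 834·1187 + 1801·999 + 2401·213 = 0 + 989958 + 1799199 + 511413 = 3300570
Σ Rᵢ = 0 + 220 + 399 + 115 = 734
N̂ = 3300570 / 734 ≈ 4496.7 → 4497

N ≈ 4497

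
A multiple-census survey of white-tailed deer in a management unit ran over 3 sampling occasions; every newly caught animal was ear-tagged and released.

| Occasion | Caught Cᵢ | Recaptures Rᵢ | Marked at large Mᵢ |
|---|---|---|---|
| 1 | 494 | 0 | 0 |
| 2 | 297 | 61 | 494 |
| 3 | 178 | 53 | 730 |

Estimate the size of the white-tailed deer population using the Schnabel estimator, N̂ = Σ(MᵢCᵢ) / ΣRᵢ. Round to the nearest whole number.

Σ MᵢCᵢ = 0·494 + 494·297 + 730·178 = 0 + 146718 + 129940 = 276658
Σ Rᵢ = 0 + 61 + 53 = 114
N̂ = 276658 / 114 ≈ 2426.8 → 2427

N ≈ 2427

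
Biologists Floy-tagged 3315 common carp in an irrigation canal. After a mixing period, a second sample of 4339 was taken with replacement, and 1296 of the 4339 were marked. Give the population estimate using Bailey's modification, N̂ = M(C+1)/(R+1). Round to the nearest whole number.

N̂ = 3315·(4339+1)/(1296+1) = 3315·4340/1297 = 14387100/1297 ≈ 11092.6 → 11093

N ≈ 11,093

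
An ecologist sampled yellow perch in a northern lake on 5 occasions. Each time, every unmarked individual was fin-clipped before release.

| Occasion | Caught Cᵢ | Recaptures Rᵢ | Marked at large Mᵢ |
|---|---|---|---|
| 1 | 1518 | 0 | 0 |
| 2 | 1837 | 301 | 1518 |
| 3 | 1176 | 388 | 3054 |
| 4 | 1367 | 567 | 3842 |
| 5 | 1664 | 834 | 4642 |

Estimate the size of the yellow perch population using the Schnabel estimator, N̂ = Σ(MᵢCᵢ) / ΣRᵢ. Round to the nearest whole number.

Σ MᵢCᵢ = 0·1518 + 1518·1837 + 3054·1176 + 3842·1367 + 4642·1664 = 0 + 2788566 + 3591504 + 5252014 + 7724288 = 19356372
Σ Rᵢ = 0 + 301 + 388 + 567 + 834 = 2090
N̂ = 19356372 / 2090 ≈ 9261.4 → 9261

N ≈ 9261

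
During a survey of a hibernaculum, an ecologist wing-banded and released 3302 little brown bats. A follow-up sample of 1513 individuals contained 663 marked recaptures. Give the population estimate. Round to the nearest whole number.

If marked individuals mix randomly, R/C ≈ M/N, giving N ≈ M·C/R.
N = (3302 × 1513) / 663 = 4995926 / 663 ≈ 7535.3 → 7535

N ≈ 7535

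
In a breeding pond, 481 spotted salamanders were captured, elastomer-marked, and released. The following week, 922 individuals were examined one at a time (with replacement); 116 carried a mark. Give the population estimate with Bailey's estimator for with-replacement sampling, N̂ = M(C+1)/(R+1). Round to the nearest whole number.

N̂ = 481·(922+1)/(116+1) = 481·923/117 = 443963/117 ≈ 3794.6 → 3795

N ≈ 3795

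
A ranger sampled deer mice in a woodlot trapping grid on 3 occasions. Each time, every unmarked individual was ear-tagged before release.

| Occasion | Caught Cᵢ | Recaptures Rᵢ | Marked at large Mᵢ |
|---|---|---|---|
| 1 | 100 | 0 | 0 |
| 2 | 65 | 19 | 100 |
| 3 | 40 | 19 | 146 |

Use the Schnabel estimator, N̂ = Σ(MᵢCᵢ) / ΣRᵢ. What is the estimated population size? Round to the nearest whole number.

N ≈ 325

Σ MᵢCᵢ = 0·100 + 100·65 + 146·40 = 0 + 6500 + 5840 = 12340
Σ Rᵢ = 0 + 19 + 19 = 38
N̂ = 12340 / 38 ≈ 324.7 → 325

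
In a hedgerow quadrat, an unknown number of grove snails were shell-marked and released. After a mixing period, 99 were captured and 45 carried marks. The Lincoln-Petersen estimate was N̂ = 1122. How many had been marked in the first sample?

From N = M·C/R: M = N·R / C = 1122·45 / 99 = 50490 / 99 = 510.

M = 510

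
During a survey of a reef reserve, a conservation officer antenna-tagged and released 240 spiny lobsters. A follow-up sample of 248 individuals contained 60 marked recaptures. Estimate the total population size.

N = 992

N = (240 × 248) / 60 = 59520 / 60 = 992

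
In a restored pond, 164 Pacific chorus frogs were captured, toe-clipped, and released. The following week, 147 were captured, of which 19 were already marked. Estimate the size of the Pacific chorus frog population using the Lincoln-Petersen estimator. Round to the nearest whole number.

N ≈ 1269

If marked individuals mix randomly, R/C ≈ M/N, giving N ≈ M·C/R.
N = (164 × 147) / 19 = 24108 / 19 ≈ 1268.8 → 1269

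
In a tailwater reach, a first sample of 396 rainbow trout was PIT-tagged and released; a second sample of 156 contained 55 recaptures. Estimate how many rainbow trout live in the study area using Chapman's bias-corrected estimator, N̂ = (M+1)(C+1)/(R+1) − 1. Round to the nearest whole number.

N ≈ 1112

N̂ = (396+1)(156+1)/(55+1) − 1 = 397·157/56 − 1
= 62329/56 − 1 ≈ 1113.0 − 1 ≈ 1112.0 → 1112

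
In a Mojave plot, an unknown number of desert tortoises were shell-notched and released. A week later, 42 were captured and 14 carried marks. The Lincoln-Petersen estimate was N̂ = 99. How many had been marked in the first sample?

M = 33

From N = M·C/R: M = N·R / C = 99·14 / 42 = 1386 / 42 = 33.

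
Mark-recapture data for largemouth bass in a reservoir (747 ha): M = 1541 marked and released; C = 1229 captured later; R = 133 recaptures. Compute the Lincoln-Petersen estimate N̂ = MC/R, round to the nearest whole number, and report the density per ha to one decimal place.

density ≈ 19.1 largemouth bass per ha

N̂ = 1541·1229/133 = 1893889/133 ≈ 14239.8 → 14240
Density = N̂ / area = 14240 / 747 ≈ 19.06 → 19.1 per ha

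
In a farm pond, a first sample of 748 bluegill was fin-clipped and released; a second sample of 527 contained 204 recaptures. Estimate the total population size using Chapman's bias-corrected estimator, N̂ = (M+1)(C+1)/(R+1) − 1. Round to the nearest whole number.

N̂ = (748+1)(527+1)/(204+1) − 1 = 749·528/205 − 1
= 395472/205 − 1 ≈ 1929.1 − 1 ≈ 1928.1 → 1928

N ≈ 1928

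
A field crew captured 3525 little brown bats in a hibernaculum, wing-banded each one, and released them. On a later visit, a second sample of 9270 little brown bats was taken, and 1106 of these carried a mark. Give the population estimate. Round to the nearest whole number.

N ≈ 29,545

If marked individuals mix randomly, R/C ≈ M/N, giving N ≈ M·C/R.
N = (3525 × 9270) / 1106 = 32676750 / 1106 ≈ 29545.0 → 29545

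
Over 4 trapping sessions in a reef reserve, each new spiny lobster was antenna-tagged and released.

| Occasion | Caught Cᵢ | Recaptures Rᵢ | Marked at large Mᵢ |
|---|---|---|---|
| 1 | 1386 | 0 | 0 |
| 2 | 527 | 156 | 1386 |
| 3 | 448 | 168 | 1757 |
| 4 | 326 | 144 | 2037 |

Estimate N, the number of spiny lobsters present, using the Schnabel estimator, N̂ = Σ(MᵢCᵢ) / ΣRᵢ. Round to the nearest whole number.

N ≈ 4662

Σ MᵢCᵢ = 0·1386 + 1386·527 + 1757·448 + 2037·326 = 0 + 730422 + 787136 + 664062 = 2181620
Σ Rᵢ = 0 + 156 + 168 + 144 = 468
N̂ = 2181620 / 468 ≈ 4661.6 → 4662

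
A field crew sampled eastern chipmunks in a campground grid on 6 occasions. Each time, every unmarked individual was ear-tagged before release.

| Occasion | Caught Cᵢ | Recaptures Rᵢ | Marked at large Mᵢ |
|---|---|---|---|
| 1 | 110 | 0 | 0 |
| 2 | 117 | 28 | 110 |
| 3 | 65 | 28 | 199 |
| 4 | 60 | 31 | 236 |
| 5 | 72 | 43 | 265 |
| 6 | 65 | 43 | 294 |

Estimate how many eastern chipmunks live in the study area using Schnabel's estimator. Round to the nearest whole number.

N ≈ 452

Σ MᵢCᵢ = 0·110 + 110·117 + 199·65 + 236·60 + 265·72 + 294·65 = 0 + 12870 + 12935 + 14160 + 19080 + 19110 = 78155
Σ Rᵢ = 0 + 28 + 28 + 31 + 43 + 43 = 173
N̂ = 78155 / 173 ≈ 451.8 → 452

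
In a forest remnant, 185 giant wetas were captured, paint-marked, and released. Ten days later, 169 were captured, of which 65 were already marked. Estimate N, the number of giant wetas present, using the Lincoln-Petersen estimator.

The marked fraction in the recapture sample should equal the marked fraction in the population: 65/169 = 185/N.
N = (185 × 169) / 65 = 31265 / 65 = 481

N = 481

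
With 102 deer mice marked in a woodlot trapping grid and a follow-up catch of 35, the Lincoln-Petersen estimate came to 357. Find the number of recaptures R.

R = 10

From N = M·C/R: R = M·C / N = 102·35 / 357 = 3570 / 357 = 10.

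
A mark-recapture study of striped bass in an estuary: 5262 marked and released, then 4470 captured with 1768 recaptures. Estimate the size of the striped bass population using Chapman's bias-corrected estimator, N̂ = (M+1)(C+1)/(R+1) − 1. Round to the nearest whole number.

N̂ = (5262+1)(4470+1)/(1768+1) − 1 = 5263·4471/1769 − 1
= 23530873/1769 − 1 ≈ 13301.8 − 1 ≈ 13300.8 → 13301

N ≈ 13,301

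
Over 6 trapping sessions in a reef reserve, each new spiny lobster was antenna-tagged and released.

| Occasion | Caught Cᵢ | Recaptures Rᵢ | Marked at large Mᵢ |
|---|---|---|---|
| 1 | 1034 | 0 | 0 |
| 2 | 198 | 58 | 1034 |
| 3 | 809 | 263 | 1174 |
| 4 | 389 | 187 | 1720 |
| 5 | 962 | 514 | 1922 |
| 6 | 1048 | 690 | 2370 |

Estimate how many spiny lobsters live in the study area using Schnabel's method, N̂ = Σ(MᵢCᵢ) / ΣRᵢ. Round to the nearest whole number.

Σ MᵢCᵢ = 0·1034 + 1034·198 + 1174·809 + 1720·389 + 1922·962 + 2370·1048 = 0 + 204732 + 949766 + 669080 + 1848964 + 2483760 = 6156302
Σ Rᵢ = 0 + 58 + 263 + 187 + 514 + 690 = 1712
N̂ = 6156302 / 1712 ≈ 3596.0 → 3596

N ≈ 3596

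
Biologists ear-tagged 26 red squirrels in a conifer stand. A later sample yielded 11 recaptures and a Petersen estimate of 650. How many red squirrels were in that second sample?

From N = M·C/R: C = N·R / M = 650·11 / 26 = 7150 / 26 = 275.

C = 275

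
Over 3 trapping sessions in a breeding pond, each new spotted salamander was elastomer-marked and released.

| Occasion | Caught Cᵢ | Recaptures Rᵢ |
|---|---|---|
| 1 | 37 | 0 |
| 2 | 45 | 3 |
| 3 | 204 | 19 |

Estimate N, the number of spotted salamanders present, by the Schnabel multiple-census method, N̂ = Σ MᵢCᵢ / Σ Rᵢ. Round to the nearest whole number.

Marked at large before each occasion: Mᵢ = Σⱼ<ᵢ (Cⱼ − Rⱼ) → M1=0, M2=37, M3=79
Σ MᵢCᵢ = 0·37 + 37·45 + 79·204 = 0 + 1665 + 16116 = 17781
Σ Rᵢ = 0 + 3 + 19 = 22
N̂ = 17781 / 22 ≈ 808.2 → 808

N ≈ 808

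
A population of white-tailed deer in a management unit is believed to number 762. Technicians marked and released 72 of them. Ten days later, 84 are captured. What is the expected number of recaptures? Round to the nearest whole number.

expected recaptures ≈ 8

Expected recaptures E[R] = M·C / N.
E[R] = 72 × 84 / 762 = 6048 / 762 ≈ 7.9 → 8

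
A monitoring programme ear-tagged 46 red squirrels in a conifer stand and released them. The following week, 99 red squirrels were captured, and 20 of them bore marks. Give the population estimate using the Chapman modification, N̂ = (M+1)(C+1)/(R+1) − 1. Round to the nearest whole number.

N ≈ 223

N̂ = (46+1)(99+1)/(20+1) − 1 = 47·100/21 − 1
= 4700/21 − 1 ≈ 223.8 − 1 ≈ 222.8 → 223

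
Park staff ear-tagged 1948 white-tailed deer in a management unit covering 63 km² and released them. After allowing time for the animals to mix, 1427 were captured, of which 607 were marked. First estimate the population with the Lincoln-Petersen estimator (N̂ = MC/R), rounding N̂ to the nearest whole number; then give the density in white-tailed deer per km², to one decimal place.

density ≈ 72.7 white-tailed deer per km²

N̂ = 1948·1427/607 = 2779796/607 ≈ 4579.6 → 4580
Density = N̂ / area = 4580 / 63 ≈ 72.70 → 72.7 per km²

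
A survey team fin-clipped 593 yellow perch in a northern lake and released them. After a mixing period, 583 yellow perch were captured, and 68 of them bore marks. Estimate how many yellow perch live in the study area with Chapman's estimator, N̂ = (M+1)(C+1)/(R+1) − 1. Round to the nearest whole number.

N̂ = (593+1)(583+1)/(68+1) − 1 = 594·584/69 − 1
= 346896/69 − 1 ≈ 5027.48 − 1 ≈ 5026.48 → 5026

N ≈ 5026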